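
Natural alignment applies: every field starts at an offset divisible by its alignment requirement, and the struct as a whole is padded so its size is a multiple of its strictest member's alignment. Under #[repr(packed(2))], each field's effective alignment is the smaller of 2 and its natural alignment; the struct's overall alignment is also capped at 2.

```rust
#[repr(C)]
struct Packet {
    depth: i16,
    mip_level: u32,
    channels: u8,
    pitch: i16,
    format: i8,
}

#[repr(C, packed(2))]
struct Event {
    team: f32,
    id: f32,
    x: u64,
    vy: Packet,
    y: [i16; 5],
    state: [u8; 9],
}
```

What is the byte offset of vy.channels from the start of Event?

Packet: @0: depth [2B, align 2] → 2; +2 pad (align 4); @4: mip_level [4B, align 4] → 8; @8: channels [1B, align 1] → 9; +1 pad (align 2); @10: pitch [2B, align 2] → 12; @12: format [1B, align 1] → 13; +3 tail pad (align 4); size 16, align 4
@0: team [4B, align 2] → 4
@4: id [4B, align 2] → 8
@8: x [8B, align 2] → 16
@16: vy [16B, align 2] → 32
within Packet: channels at 8
16 + 8 = 24

24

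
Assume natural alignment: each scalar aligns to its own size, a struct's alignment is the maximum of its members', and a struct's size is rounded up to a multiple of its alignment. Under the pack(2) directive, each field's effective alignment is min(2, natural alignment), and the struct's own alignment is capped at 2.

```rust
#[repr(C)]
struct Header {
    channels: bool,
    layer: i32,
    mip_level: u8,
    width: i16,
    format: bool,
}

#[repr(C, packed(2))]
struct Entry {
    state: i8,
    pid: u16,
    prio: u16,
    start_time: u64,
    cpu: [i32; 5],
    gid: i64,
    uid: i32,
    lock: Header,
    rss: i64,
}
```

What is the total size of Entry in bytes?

70

Header: @0: channels [1B, align 1] → 1; +3 pad (align 4); @4: layer [4B, align 4] → 8; @8: mip_level [1B, align 1] → 9; +1 pad (align 2); @10: width [2B, align 2] → 12; @12: format [1B, align 1] → 13; +3 tail pad (align 4); size 16, align 4
@0: state [1B, align 1] → 1
+1 pad (align 2)
@2: pid [2B, align 2] → 4
@4: prio [2B, align 2] → 6
@6: start_time [8B, align 2] → 14
@14: cpu [20B, align 2] → 34
@34: gid [8B, align 2] → 42
@42: uid [4B, align 2] → 46
@46: lock [16B, align 2] → 62
@62: rss [8B, align 2] → 70
size 70, align 2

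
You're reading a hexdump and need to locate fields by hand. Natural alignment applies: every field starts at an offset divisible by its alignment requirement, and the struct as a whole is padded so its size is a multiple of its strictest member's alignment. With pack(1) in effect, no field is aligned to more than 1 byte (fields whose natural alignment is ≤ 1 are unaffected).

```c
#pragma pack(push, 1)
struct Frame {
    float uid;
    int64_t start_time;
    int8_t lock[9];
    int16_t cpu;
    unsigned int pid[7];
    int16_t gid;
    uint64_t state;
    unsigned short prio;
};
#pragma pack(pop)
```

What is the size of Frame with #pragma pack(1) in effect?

uid at 0 (size 4, align 1) → ends 4
start_time at 4 (size 8, align 1) → ends 12
lock at 12 (size 9, align 1) → ends 21
cpu at 21 (size 2, align 1) → ends 23
pid at 23 (size 28, align 1) → ends 51
gid at 51 (size 2, align 1) → ends 53
state at 53 (size 8, align 1) → ends 61
prio at 61 (size 2, align 1) → ends 63
total 63 bytes, alignment 1

63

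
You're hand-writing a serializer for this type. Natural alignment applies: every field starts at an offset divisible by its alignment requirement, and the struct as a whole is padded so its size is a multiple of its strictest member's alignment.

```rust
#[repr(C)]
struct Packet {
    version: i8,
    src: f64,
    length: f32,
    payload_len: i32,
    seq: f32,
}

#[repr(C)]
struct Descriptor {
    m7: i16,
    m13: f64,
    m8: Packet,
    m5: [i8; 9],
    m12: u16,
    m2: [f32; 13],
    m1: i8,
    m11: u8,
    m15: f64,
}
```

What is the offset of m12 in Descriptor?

58

Packet: @0: version [1B, align 1] → 1; +7 pad (align 8); @8: src [8B, align 8] → 16; @16: length [4B, align 4] → 20; @20: payload_len [4B, align 4] → 24; @24: seq [4B, align 4] → 28; +4 tail pad (align 8); size 32, align 8
@0: m7 [2B, align 2] → 2
+6 pad (align 8)
@8: m13 [8B, align 8] → 16
@16: m8 [32B, align 8] → 48
@48: m5 [9B, align 1] → 57
+1 pad (align 2)
@58: m12 [2B, align 2] → 60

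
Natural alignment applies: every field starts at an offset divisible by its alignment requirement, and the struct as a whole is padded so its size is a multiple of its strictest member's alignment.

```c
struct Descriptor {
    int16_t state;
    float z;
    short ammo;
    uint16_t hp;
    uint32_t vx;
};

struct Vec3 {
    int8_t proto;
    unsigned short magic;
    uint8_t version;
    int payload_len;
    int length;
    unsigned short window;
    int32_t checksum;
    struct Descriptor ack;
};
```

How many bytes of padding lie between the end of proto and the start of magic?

1

Descriptor: 0..2  state  (2B, 2-aligned); 2..4  -- padding (2B); 4..8  z  (4B, 4-aligned); 8..10  ammo  (2B, 2-aligned); 10..12  hp  (2B, 2-aligned); 12..16  vx  (4B, 4-aligned); sizeof = 16, alignof = 4
0..1  proto  (1B, 1-aligned)
1..2  -- padding (1B)
2..4  magic  (2B, 2-aligned)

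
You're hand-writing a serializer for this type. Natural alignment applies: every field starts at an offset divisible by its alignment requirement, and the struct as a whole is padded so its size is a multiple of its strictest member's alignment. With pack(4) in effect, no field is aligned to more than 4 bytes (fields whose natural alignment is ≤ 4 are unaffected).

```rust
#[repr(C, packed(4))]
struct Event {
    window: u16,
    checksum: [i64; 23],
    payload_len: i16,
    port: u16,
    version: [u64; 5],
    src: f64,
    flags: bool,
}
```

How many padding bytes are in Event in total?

@0: window [2B, align 2] → 2
+2 pad (align 4)
@4: checksum [184B, align 4] → 188
@188: payload_len [2B, align 2] → 190
@190: port [2B, align 2] → 192
@192: version [40B, align 4] → 232
@232: src [8B, align 4] → 240
@240: flags [1B, align 1] → 241
+3 tail pad (align 4)
size 244, align 4
data bytes 239, size 244 → padding 5

5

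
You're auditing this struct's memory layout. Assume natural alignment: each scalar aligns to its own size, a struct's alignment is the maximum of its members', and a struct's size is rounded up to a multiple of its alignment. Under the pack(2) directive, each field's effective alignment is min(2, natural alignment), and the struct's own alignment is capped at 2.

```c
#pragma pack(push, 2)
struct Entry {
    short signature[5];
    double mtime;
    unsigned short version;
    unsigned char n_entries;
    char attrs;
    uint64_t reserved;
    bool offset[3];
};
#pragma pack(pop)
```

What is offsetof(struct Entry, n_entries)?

signature at 0 (size 10, align 2) → ends 10
mtime at 10 (size 8, align 2) → ends 18
version at 18 (size 2, align 2) → ends 20
n_entries at 20 (size 1, align 1) → ends 21

20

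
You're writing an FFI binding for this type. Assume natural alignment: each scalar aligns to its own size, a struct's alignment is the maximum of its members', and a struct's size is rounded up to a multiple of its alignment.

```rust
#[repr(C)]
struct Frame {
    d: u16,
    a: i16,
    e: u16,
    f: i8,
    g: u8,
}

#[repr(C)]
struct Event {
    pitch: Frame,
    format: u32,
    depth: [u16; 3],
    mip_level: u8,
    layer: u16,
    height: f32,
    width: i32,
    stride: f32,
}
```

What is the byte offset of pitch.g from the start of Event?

7

Frame: 0..2  d  (2B, 2-aligned); 2..4  a  (2B, 2-aligned); 4..6  e  (2B, 2-aligned); 6..7  f  (1B, 1-aligned); 7..8  g  (1B, 1-aligned); sizeof = 8, alignof = 2
0..8  pitch  (8B, 2-aligned)
within Frame: g at 7
0 + 7 = 7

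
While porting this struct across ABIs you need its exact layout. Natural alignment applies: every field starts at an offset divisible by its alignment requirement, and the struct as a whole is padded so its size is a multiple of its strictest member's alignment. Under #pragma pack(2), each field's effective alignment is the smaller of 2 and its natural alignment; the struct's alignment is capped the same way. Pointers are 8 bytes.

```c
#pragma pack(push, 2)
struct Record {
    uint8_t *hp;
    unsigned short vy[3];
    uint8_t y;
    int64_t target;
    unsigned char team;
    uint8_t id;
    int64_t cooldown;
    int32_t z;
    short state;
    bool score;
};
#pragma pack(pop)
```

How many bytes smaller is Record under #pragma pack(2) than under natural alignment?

natural layout:
  0..8  hp  (8B, 8-aligned)
  8..14  vy  (6B, 2-aligned)
  14..15  y  (1B, 1-aligned)
  15..16  -- padding (1B)
  16..24  target  (8B, 8-aligned)
  24..25  team  (1B, 1-aligned)
  25..26  id  (1B, 1-aligned)
  26..32  -- padding (6B)
  32..40  cooldown  (8B, 8-aligned)
  40..44  z  (4B, 4-aligned)
  44..46  state  (2B, 2-aligned)
  46..47  score  (1B, 1-aligned)
  47..48  -- tail padding (1B)
  sizeof = 48, alignof = 8
packed(2) layout:
  0..8  hp  (8B, 2-aligned)
  8..14  vy  (6B, 2-aligned)
  14..15  y  (1B, 1-aligned)
  15..16  -- padding (1B)
  16..24  target  (8B, 2-aligned)
  24..25  team  (1B, 1-aligned)
  25..26  id  (1B, 1-aligned)
  26..34  cooldown  (8B, 2-aligned)
  34..38  z  (4B, 2-aligned)
  38..40  state  (2B, 2-aligned)
  40..41  score  (1B, 1-aligned)
  41..42  -- tail padding (1B)
  sizeof = 42, alignof = 2
48 − 42 = 6

6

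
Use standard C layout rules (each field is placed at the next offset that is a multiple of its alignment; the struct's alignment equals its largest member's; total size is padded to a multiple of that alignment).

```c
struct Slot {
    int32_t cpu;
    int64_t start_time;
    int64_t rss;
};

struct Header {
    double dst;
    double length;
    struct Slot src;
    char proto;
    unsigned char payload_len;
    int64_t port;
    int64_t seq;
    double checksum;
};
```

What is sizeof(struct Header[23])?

1656

Slot: cpu at 0 (size 4, align 4) → ends 4; pad 4 to align 8 for start_time; start_time at 8 (size 8, align 8) → ends 16; rss at 16 (size 8, align 8) → ends 24; total 24 bytes, alignment 8
dst at 0 (size 8, align 8) → ends 8
length at 8 (size 8, align 8) → ends 16
src at 16 (size 24, align 8) → ends 40
proto at 40 (size 1, align 1) → ends 41
payload_len at 41 (size 1, align 1) → ends 42
pad 6 to align 8 for port
port at 48 (size 8, align 8) → ends 56
seq at 56 (size 8, align 8) → ends 64
checksum at 64 (size 8, align 8) → ends 72
total 72 bytes, alignment 8
array of 23: 23 × 72 = 1656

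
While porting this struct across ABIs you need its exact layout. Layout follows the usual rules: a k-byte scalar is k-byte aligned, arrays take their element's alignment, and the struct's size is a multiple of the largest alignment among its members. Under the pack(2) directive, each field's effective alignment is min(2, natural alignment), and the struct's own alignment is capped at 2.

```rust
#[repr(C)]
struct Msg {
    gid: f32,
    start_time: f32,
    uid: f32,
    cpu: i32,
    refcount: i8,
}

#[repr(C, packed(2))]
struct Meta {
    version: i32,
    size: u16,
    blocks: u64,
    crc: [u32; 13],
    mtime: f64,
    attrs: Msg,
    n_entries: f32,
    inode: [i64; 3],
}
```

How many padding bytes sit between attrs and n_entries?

0

Msg: @0: gid [4B, align 4] → 4; @4: start_time [4B, align 4] → 8; @8: uid [4B, align 4] → 12; @12: cpu [4B, align 4] → 16; @16: refcount [1B, align 1] → 17; +3 tail pad (align 4); size 20, align 4
@0: version [4B, align 2] → 4
@4: size [2B, align 2] → 6
@6: blocks [8B, align 2] → 14
@14: crc [52B, align 2] → 66
@66: mtime [8B, align 2] → 74
@74: attrs [20B, align 2] → 94
@94: n_entries [4B, align 2] → 98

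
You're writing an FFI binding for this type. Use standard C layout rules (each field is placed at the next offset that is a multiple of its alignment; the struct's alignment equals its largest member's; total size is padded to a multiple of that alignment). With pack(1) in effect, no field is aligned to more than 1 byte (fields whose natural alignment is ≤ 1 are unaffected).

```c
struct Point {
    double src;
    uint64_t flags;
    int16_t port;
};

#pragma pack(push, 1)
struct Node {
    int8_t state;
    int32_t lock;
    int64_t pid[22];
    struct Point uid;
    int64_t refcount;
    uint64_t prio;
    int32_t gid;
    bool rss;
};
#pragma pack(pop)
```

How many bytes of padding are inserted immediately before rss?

Point: 0..8  src  (8B, 8-aligned); 8..16  flags  (8B, 8-aligned); 16..18  port  (2B, 2-aligned); 18..24  -- tail padding (6B); sizeof = 24, alignof = 8
0..1  state  (1B, 1-aligned)
1..5  lock  (4B, 1-aligned)
5..181  pid  (176B, 1-aligned)
181..205  uid  (24B, 1-aligned)
205..213  refcount  (8B, 1-aligned)
213..221  prio  (8B, 1-aligned)
221..225  gid  (4B, 1-aligned)
225..226  rss  (1B, 1-aligned)

0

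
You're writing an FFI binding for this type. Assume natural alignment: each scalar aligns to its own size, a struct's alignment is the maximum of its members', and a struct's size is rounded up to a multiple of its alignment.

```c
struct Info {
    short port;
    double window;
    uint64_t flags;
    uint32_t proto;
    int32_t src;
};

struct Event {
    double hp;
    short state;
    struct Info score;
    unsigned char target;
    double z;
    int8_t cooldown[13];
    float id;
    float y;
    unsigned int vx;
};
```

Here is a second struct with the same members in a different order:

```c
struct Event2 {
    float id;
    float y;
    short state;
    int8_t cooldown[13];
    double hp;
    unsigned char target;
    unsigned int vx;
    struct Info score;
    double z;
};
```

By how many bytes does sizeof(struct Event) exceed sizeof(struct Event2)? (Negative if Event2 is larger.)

Info: 0..2  port  (2B, 2-aligned); 2..8  -- padding (6B); 8..16  window  (8B, 8-aligned); 16..24  flags  (8B, 8-aligned); 24..28  proto  (4B, 4-aligned); 28..32  src  (4B, 4-aligned); sizeof = 32, alignof = 8
0..8  hp  (8B, 8-aligned)
8..10  state  (2B, 2-aligned)
10..16  -- padding (6B)
16..48  score  (32B, 8-aligned)
48..49  target  (1B, 1-aligned)
49..56  -- padding (7B)
56..64  z  (8B, 8-aligned)
64..77  cooldown  (13B, 1-aligned)
77..80  -- padding (3B)
80..84  id  (4B, 4-aligned)
84..88  y  (4B, 4-aligned)
88..92  vx  (4B, 4-aligned)
92..96  -- tail padding (4B)
sizeof = 96, alignof = 8
— Event2 —
0..4  id  (4B, 4-aligned)
4..8  y  (4B, 4-aligned)
8..10  state  (2B, 2-aligned)
10..23  cooldown  (13B, 1-aligned)
23..24  -- padding (1B)
24..32  hp  (8B, 8-aligned)
32..33  target  (1B, 1-aligned)
33..36  -- padding (3B)
36..40  vx  (4B, 4-aligned)
40..72  score  (32B, 8-aligned)
72..80  z  (8B, 8-aligned)
sizeof = 80, alignof = 8
96 − 80 = 16

16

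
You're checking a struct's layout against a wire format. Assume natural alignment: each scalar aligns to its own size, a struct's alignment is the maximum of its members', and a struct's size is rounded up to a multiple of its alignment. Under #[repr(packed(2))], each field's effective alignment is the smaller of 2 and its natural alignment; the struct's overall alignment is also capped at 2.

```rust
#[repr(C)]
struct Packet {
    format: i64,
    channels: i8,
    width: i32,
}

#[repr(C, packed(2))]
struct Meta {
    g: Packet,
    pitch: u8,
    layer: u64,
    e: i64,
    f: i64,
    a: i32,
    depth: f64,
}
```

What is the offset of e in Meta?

26

Packet: format at 0 (size 8, align 8) → ends 8; channels at 8 (size 1, align 1) → ends 9; pad 3 to align 4 for width; width at 12 (size 4, align 4) → ends 16; total 16 bytes, alignment 8
g at 0 (size 16, align 2) → ends 16
pitch at 16 (size 1, align 1) → ends 17
pad 1 to align 2 for layer
layer at 18 (size 8, align 2) → ends 26
e at 26 (size 8, align 2) → ends 34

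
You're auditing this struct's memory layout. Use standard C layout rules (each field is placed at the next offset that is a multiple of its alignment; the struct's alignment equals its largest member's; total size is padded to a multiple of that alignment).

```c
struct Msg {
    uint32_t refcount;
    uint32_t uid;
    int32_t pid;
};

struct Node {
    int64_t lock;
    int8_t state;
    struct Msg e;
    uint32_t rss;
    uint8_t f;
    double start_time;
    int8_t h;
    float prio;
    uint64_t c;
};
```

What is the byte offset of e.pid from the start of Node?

Msg: 0..4  refcount  (4B, 4-aligned); 4..8  uid  (4B, 4-aligned); 8..12  pid  (4B, 4-aligned); sizeof = 12, alignof = 4
0..8  lock  (8B, 8-aligned)
8..9  state  (1B, 1-aligned)
9..12  -- padding (3B)
12..24  e  (12B, 4-aligned)
within Msg: pid at 8
12 + 8 = 20

20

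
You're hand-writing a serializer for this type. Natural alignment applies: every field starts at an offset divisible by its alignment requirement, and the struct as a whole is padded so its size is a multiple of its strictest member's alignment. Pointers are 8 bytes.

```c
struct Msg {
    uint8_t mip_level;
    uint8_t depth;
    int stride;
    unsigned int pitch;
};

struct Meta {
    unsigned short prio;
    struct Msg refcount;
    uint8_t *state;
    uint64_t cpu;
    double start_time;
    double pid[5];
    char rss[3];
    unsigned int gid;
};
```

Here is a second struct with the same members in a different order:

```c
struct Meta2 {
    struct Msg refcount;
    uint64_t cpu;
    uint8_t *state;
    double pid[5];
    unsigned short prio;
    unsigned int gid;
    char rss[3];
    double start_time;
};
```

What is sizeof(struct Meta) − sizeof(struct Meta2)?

Msg: mip_level at 0 (size 1, align 1) → ends 1; depth at 1 (size 1, align 1) → ends 2; pad 2 to align 4 for stride; stride at 4 (size 4, align 4) → ends 8; pitch at 8 (size 4, align 4) → ends 12; total 12 bytes, alignment 4
prio at 0 (size 2, align 2) → ends 2
pad 2 to align 4 for refcount
refcount at 4 (size 12, align 4) → ends 16
state at 16 (size 8, align 8) → ends 24
cpu at 24 (size 8, align 8) → ends 32
start_time at 32 (size 8, align 8) → ends 40
pid at 40 (size 40, align 8) → ends 80
rss at 80 (size 3, align 1) → ends 83
pad 1 to align 4 for gid
gid at 84 (size 4, align 4) → ends 88
total 88 bytes, alignment 8
— Meta2 —
refcount at 0 (size 12, align 4) → ends 12
pad 4 to align 8 for cpu
cpu at 16 (size 8, align 8) → ends 24
state at 24 (size 8, align 8) → ends 32
pid at 32 (size 40, align 8) → ends 72
prio at 72 (size 2, align 2) → ends 74
pad 2 to align 4 for gid
gid at 76 (size 4, align 4) → ends 80
rss at 80 (size 3, align 1) → ends 83
pad 5 to align 8 for start_time
start_time at 88 (size 8, align 8) → ends 96
total 96 bytes, alignment 8
88 − 96 = -8

-8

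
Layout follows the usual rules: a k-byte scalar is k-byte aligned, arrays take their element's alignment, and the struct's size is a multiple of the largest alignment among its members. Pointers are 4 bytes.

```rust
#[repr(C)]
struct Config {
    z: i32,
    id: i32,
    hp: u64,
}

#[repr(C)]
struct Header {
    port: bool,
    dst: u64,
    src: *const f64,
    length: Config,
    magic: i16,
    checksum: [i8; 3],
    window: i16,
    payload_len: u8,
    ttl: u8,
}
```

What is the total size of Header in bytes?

Config: @0: z [4B, align 4] → 4; @4: id [4B, align 4] → 8; @8: hp [8B, align 8] → 16; size 16, align 8
@0: port [1B, align 1] → 1
+7 pad (align 8)
@8: dst [8B, align 8] → 16
@16: src [4B, align 4] → 20
+4 pad (align 8)
@24: length [16B, align 8] → 40
@40: magic [2B, align 2] → 42
@42: checksum [3B, align 1] → 45
+1 pad (align 2)
@46: window [2B, align 2] → 48
@48: payload_len [1B, align 1] → 49
@49: ttl [1B, align 1] → 50
+6 tail pad (align 8)
size 56, align 8

56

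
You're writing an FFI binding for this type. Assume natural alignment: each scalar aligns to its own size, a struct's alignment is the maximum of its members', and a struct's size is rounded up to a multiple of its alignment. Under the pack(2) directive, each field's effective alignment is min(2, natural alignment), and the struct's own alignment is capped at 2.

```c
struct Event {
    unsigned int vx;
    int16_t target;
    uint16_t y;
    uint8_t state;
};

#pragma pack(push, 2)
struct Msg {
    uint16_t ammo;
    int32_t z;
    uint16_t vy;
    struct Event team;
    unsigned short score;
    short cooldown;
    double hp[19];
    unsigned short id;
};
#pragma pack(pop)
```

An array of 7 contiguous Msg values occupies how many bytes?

Event: @0: vx [4B, align 4] → 4; @4: target [2B, align 2] → 6; @6: y [2B, align 2] → 8; @8: state [1B, align 1] → 9; +3 tail pad (align 4); size 12, align 4
@0: ammo [2B, align 2] → 2
@2: z [4B, align 2] → 6
@6: vy [2B, align 2] → 8
@8: team [12B, align 2] → 20
@20: score [2B, align 2] → 22
@22: cooldown [2B, align 2] → 24
@24: hp [152B, align 2] → 176
@176: id [2B, align 2] → 178
size 178, align 2
array of 7: 7 × 178 = 1246

1246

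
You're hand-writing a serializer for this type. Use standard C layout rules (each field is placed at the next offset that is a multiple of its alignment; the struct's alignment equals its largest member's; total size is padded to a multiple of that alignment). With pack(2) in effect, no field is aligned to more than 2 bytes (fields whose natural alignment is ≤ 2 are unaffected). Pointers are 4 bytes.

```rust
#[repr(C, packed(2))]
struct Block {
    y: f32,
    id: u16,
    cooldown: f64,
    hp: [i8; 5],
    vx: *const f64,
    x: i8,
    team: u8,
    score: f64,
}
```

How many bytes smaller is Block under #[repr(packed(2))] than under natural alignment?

6

natural layout:
  @0: y [4B, align 4] → 4
  @4: id [2B, align 2] → 6
  +2 pad (align 8)
  @8: cooldown [8B, align 8] → 16
  @16: hp [5B, align 1] → 21
  +3 pad (align 4)
  @24: vx [4B, align 4] → 28
  @28: x [1B, align 1] → 29
  @29: team [1B, align 1] → 30
  +2 pad (align 8)
  @32: score [8B, align 8] → 40
  size 40, align 8
packed(2) layout:
  @0: y [4B, align 2] → 4
  @4: id [2B, align 2] → 6
  @6: cooldown [8B, align 2] → 14
  @14: hp [5B, align 1] → 19
  +1 pad (align 2)
  @20: vx [4B, align 2] → 24
  @24: x [1B, align 1] → 25
  @25: team [1B, align 1] → 26
  @26: score [8B, align 2] → 34
  size 34, align 2
40 − 34 = 6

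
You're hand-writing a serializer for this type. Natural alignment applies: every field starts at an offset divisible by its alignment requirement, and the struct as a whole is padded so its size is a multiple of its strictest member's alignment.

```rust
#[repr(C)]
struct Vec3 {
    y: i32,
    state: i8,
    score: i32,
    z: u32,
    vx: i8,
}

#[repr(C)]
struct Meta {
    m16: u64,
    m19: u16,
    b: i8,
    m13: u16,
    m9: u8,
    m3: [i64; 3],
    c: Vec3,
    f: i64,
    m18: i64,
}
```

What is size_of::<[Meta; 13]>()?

Vec3: y at 0 (size 4, align 4) → ends 4; state at 4 (size 1, align 1) → ends 5; pad 3 to align 4 for score; score at 8 (size 4, align 4) → ends 12; z at 12 (size 4, align 4) → ends 16; vx at 16 (size 1, align 1) → ends 17; tail pad 3 to reach multiple of 4; total 20 bytes, alignment 4
m16 at 0 (size 8, align 8) → ends 8
m19 at 8 (size 2, align 2) → ends 10
b at 10 (size 1, align 1) → ends 11
pad 1 to align 2 for m13
m13 at 12 (size 2, align 2) → ends 14
m9 at 14 (size 1, align 1) → ends 15
pad 1 to align 8 for m3
m3 at 16 (size 24, align 8) → ends 40
c at 40 (size 20, align 4) → ends 60
pad 4 to align 8 for f
f at 64 (size 8, align 8) → ends 72
m18 at 72 (size 8, align 8) → ends 80
total 80 bytes, alignment 8
array of 13: 13 × 80 = 1040

1040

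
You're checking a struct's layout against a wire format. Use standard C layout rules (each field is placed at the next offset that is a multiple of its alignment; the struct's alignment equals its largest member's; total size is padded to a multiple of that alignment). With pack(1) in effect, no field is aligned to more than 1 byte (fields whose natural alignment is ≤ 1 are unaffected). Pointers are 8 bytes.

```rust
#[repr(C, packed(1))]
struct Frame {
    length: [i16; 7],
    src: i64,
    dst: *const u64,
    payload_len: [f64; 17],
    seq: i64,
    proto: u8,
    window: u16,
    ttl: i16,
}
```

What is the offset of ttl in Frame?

0..14  length  (14B, 1-aligned)
14..22  src  (8B, 1-aligned)
22..30  dst  (8B, 1-aligned)
30..166  payload_len  (136B, 1-aligned)
166..174  seq  (8B, 1-aligned)
174..175  proto  (1B, 1-aligned)
175..177  window  (2B, 1-aligned)
177..179  ttl  (2B, 1-aligned)

177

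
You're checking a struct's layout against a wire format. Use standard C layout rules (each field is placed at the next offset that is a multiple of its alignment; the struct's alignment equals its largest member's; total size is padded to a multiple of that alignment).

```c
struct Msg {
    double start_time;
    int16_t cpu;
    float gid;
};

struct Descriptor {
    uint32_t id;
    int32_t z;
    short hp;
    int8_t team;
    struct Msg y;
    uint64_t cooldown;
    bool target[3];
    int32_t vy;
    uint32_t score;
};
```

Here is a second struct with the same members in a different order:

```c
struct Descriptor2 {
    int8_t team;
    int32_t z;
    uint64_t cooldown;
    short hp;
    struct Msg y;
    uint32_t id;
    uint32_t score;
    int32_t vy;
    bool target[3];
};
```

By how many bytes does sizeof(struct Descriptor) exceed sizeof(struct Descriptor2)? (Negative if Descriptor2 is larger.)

Msg: @0: start_time [8B, align 8] → 8; @8: cpu [2B, align 2] → 10; +2 pad (align 4); @12: gid [4B, align 4] → 16; size 16, align 8
@0: id [4B, align 4] → 4
@4: z [4B, align 4] → 8
@8: hp [2B, align 2] → 10
@10: team [1B, align 1] → 11
+5 pad (align 8)
@16: y [16B, align 8] → 32
@32: cooldown [8B, align 8] → 40
@40: target [3B, align 1] → 43
+1 pad (align 4)
@44: vy [4B, align 4] → 48
@48: score [4B, align 4] → 52
+4 tail pad (align 8)
size 56, align 8
— Descriptor2 —
@0: team [1B, align 1] → 1
+3 pad (align 4)
@4: z [4B, align 4] → 8
@8: cooldown [8B, align 8] → 16
@16: hp [2B, align 2] → 18
+6 pad (align 8)
@24: y [16B, align 8] → 40
@40: id [4B, align 4] → 44
@44: score [4B, align 4] → 48
@48: vy [4B, align 4] → 52
@52: target [3B, align 1] → 55
+1 tail pad (align 8)
size 56, align 8
56 − 56 = 0

0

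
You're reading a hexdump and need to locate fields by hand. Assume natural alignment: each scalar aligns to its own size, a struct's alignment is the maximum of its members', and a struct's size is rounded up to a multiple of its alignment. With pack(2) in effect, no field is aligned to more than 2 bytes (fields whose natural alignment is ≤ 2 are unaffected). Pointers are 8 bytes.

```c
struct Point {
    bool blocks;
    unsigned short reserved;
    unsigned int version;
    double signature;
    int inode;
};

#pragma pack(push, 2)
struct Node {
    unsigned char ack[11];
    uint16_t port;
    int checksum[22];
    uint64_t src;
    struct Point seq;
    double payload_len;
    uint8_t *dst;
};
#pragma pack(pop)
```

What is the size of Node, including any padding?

150 bytes

Point: @0: blocks [1B, align 1] → 1; +1 pad (align 2); @2: reserved [2B, align 2] → 4; @4: version [4B, align 4] → 8; @8: signature [8B, align 8] → 16; @16: inode [4B, align 4] → 20; +4 tail pad (align 8); size 24, align 8
@0: ack [11B, align 1] → 11
+1 pad (align 2)
@12: port [2B, align 2] → 14
@14: checksum [88B, align 2] → 102
@102: src [8B, align 2] → 110
@110: seq [24B, align 2] → 134
@134: payload_len [8B, align 2] → 142
@142: dst [8B, align 2] → 150
size 150, align 2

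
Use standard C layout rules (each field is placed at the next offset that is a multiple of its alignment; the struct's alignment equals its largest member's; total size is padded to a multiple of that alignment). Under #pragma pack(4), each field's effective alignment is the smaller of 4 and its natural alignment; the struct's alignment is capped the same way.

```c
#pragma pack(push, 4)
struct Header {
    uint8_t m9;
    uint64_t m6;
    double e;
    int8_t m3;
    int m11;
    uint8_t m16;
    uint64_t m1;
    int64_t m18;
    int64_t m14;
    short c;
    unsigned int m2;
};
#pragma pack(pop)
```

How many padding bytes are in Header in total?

11

@0: m9 [1B, align 1] → 1
+3 pad (align 4)
@4: m6 [8B, align 4] → 12
@12: e [8B, align 4] → 20
@20: m3 [1B, align 1] → 21
+3 pad (align 4)
@24: m11 [4B, align 4] → 28
@28: m16 [1B, align 1] → 29
+3 pad (align 4)
@32: m1 [8B, align 4] → 40
@40: m18 [8B, align 4] → 48
@48: m14 [8B, align 4] → 56
@56: c [2B, align 2] → 58
+2 pad (align 4)
@60: m2 [4B, align 4] → 64
size 64, align 4
data bytes 53, size 64 → padding 11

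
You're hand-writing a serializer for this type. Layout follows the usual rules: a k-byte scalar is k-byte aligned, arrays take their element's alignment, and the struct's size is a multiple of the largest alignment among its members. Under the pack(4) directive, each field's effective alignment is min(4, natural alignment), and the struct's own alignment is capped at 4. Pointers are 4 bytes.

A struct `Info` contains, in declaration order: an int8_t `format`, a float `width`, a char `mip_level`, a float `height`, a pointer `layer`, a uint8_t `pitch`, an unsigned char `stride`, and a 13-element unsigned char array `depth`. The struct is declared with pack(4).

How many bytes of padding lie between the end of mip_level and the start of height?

0..1  format  (1B, 1-aligned)
1..4  -- padding (3B)
4..8  width  (4B, 4-aligned)
8..9  mip_level  (1B, 1-aligned)
9..12  -- padding (3B)
12..16  height  (4B, 4-aligned)

3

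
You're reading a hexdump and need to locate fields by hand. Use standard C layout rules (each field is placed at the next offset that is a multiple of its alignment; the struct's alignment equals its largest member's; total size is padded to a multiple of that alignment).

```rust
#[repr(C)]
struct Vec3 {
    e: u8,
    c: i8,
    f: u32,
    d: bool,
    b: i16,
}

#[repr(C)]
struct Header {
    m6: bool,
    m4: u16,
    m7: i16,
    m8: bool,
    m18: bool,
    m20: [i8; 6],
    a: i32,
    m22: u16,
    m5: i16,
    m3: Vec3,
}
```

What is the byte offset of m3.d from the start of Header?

32

Vec3: 0..1  e  (1B, 1-aligned); 1..2  c  (1B, 1-aligned); 2..4  -- padding (2B); 4..8  f  (4B, 4-aligned); 8..9  d  (1B, 1-aligned); 9..10  -- padding (1B); 10..12  b  (2B, 2-aligned); sizeof = 12, alignof = 4
0..1  m6  (1B, 1-aligned)
1..2  -- padding (1B)
2..4  m4  (2B, 2-aligned)
4..6  m7  (2B, 2-aligned)
6..7  m8  (1B, 1-aligned)
7..8  m18  (1B, 1-aligned)
8..14  m20  (6B, 1-aligned)
14..16  -- padding (2B)
16..20  a  (4B, 4-aligned)
20..22  m22  (2B, 2-aligned)
22..24  m5  (2B, 2-aligned)
24..36  m3  (12B, 4-aligned)
within Vec3: d at 8
24 + 8 = 32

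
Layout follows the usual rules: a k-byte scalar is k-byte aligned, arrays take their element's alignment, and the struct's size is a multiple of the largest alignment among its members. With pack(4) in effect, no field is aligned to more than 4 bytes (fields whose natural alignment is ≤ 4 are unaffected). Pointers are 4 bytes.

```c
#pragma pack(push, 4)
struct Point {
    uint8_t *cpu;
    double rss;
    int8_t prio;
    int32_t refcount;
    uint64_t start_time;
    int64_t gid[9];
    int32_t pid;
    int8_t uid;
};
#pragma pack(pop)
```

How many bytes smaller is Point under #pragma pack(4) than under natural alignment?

4

natural layout:
  cpu at 0 (size 4, align 4) → ends 4
  pad 4 to align 8 for rss
  rss at 8 (size 8, align 8) → ends 16
  prio at 16 (size 1, align 1) → ends 17
  pad 3 to align 4 for refcount
  refcount at 20 (size 4, align 4) → ends 24
  start_time at 24 (size 8, align 8) → ends 32
  gid at 32 (size 72, align 8) → ends 104
  pid at 104 (size 4, align 4) → ends 108
  uid at 108 (size 1, align 1) → ends 109
  tail pad 3 to reach multiple of 8
  total 112 bytes, alignment 8
packed(4) layout:
  cpu at 0 (size 4, align 4) → ends 4
  rss at 4 (size 8, align 4) → ends 12
  prio at 12 (size 1, align 1) → ends 13
  pad 3 to align 4 for refcount
  refcount at 16 (size 4, align 4) → ends 20
  start_time at 20 (size 8, align 4) → ends 28
  gid at 28 (size 72, align 4) → ends 100
  pid at 100 (size 4, align 4) → ends 104
  uid at 104 (size 1, align 1) → ends 105
  tail pad 3 to reach multiple of 4
  total 108 bytes, alignment 4
112 − 108 = 4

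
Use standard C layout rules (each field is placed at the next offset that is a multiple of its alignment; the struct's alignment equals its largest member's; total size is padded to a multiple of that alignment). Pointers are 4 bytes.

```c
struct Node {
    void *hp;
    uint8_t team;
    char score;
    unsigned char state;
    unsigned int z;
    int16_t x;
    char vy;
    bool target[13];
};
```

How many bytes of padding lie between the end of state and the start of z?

0..4  hp  (4B, 4-aligned)
4..5  team  (1B, 1-aligned)
5..6  score  (1B, 1-aligned)
6..7  state  (1B, 1-aligned)
7..8  -- padding (1B)
8..12  z  (4B, 4-aligned)

1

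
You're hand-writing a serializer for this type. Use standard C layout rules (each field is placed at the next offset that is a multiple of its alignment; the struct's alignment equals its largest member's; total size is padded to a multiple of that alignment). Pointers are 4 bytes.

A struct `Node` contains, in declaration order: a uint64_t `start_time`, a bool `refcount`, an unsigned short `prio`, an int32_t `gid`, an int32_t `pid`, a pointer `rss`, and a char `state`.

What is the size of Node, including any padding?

32

0..8  start_time  (8B, 8-aligned)
8..9  refcount  (1B, 1-aligned)
9..10  -- padding (1B)
10..12  prio  (2B, 2-aligned)
12..16  gid  (4B, 4-aligned)
16..20  pid  (4B, 4-aligned)
20..24  rss  (4B, 4-aligned)
24..25  state  (1B, 1-aligned)
25..32  -- tail padding (7B)
sizeof = 32, alignof = 8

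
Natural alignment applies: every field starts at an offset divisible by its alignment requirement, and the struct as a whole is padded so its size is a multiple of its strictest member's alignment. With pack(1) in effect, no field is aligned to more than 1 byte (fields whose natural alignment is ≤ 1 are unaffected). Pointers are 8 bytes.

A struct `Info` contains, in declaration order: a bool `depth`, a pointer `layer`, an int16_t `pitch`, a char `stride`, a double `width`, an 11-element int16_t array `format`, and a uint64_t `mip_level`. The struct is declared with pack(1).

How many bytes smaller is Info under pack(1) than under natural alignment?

14

natural layout:
  @0: depth [1B, align 1] → 1
  +7 pad (align 8)
  @8: layer [8B, align 8] → 16
  @16: pitch [2B, align 2] → 18
  @18: stride [1B, align 1] → 19
  +5 pad (align 8)
  @24: width [8B, align 8] → 32
  @32: format [22B, align 2] → 54
  +2 pad (align 8)
  @56: mip_level [8B, align 8] → 64
  size 64, align 8
packed(1) layout:
  @0: depth [1B, align 1] → 1
  @1: layer [8B, align 1] → 9
  @9: pitch [2B, align 1] → 11
  @11: stride [1B, align 1] → 12
  @12: width [8B, align 1] → 20
  @20: format [22B, align 1] → 42
  @42: mip_level [8B, align 1] → 50
  size 50, align 1
64 − 50 = 14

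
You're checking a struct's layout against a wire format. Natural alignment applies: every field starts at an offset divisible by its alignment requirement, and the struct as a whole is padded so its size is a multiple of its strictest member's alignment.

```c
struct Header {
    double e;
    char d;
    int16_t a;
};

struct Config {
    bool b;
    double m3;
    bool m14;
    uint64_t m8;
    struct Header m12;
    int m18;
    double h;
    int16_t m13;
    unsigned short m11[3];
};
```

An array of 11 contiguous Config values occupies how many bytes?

Header: e at 0 (size 8, align 8) → ends 8; d at 8 (size 1, align 1) → ends 9; pad 1 to align 2 for a; a at 10 (size 2, align 2) → ends 12; tail pad 4 to reach multiple of 8; total 16 bytes, alignment 8
b at 0 (size 1, align 1) → ends 1
pad 7 to align 8 for m3
m3 at 8 (size 8, align 8) → ends 16
m14 at 16 (size 1, align 1) → ends 17
pad 7 to align 8 for m8
m8 at 24 (size 8, align 8) → ends 32
m12 at 32 (size 16, align 8) → ends 48
m18 at 48 (size 4, align 4) → ends 52
pad 4 to align 8 for h
h at 56 (size 8, align 8) → ends 64
m13 at 64 (size 2, align 2) → ends 66
m11 at 66 (size 6, align 2) → ends 72
total 72 bytes, alignment 8
array of 11: 11 × 72 = 792

792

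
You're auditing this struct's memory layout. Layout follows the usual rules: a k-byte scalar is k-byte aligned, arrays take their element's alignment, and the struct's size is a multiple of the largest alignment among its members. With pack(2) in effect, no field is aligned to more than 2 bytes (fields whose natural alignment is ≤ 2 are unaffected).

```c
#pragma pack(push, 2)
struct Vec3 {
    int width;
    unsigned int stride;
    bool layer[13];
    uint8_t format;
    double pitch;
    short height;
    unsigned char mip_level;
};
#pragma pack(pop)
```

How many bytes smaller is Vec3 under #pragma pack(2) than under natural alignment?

6

natural layout:
  width at 0 (size 4, align 4) → ends 4
  stride at 4 (size 4, align 4) → ends 8
  layer at 8 (size 13, align 1) → ends 21
  format at 21 (size 1, align 1) → ends 22
  pad 2 to align 8 for pitch
  pitch at 24 (size 8, align 8) → ends 32
  height at 32 (size 2, align 2) → ends 34
  mip_level at 34 (size 1, align 1) → ends 35
  tail pad 5 to reach multiple of 8
  total 40 bytes, alignment 8
packed(2) layout:
  width at 0 (size 4, align 2) → ends 4
  stride at 4 (size 4, align 2) → ends 8
  layer at 8 (size 13, align 1) → ends 21
  format at 21 (size 1, align 1) → ends 22
  pitch at 22 (size 8, align 2) → ends 30
  height at 30 (size 2, align 2) → ends 32
  mip_level at 32 (size 1, align 1) → ends 33
  tail pad 1 to reach multiple of 2
  total 34 bytes, alignment 2
40 − 34 = 6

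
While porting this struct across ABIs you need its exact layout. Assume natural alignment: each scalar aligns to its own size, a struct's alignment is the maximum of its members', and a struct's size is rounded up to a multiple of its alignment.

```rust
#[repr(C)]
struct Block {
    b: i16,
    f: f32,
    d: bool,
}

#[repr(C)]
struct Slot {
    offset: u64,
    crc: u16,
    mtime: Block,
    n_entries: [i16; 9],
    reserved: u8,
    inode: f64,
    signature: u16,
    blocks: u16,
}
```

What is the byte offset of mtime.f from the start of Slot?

Block: b at 0 (size 2, align 2) → ends 2; pad 2 to align 4 for f; f at 4 (size 4, align 4) → ends 8; d at 8 (size 1, align 1) → ends 9; tail pad 3 to reach multiple of 4; total 12 bytes, alignment 4
offset at 0 (size 8, align 8) → ends 8
crc at 8 (size 2, align 2) → ends 10
pad 2 to align 4 for mtime
mtime at 12 (size 12, align 4) → ends 24
within Block: f at 4
12 + 4 = 16

16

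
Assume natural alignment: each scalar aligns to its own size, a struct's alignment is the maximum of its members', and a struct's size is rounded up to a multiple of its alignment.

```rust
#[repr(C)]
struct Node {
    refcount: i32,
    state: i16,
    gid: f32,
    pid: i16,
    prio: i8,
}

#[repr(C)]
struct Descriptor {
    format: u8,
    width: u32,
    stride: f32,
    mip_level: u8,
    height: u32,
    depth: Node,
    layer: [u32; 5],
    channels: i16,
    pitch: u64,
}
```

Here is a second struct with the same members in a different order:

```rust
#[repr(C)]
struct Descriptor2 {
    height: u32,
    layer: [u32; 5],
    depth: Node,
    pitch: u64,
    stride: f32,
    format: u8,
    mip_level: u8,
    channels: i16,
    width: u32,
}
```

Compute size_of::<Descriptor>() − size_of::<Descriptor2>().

Node: refcount at 0 (size 4, align 4) → ends 4; state at 4 (size 2, align 2) → ends 6; pad 2 to align 4 for gid; gid at 8 (size 4, align 4) → ends 12; pid at 12 (size 2, align 2) → ends 14; prio at 14 (size 1, align 1) → ends 15; tail pad 1 to reach multiple of 4; total 16 bytes, alignment 4
format at 0 (size 1, align 1) → ends 1
pad 3 to align 4 for width
width at 4 (size 4, align 4) → ends 8
stride at 8 (size 4, align 4) → ends 12
mip_level at 12 (size 1, align 1) → ends 13
pad 3 to align 4 for height
height at 16 (size 4, align 4) → ends 20
depth at 20 (size 16, align 4) → ends 36
layer at 36 (size 20, align 4) → ends 56
channels at 56 (size 2, align 2) → ends 58
pad 6 to align 8 for pitch
pitch at 64 (size 8, align 8) → ends 72
total 72 bytes, alignment 8
— Descriptor2 —
height at 0 (size 4, align 4) → ends 4
layer at 4 (size 20, align 4) → ends 24
depth at 24 (size 16, align 4) → ends 40
pitch at 40 (size 8, align 8) → ends 48
stride at 48 (size 4, align 4) → ends 52
format at 52 (size 1, align 1) → ends 53
mip_level at 53 (size 1, align 1) → ends 54
channels at 54 (size 2, align 2) → ends 56
width at 56 (size 4, align 4) → ends 60
tail pad 4 to reach multiple of 8
total 64 bytes, alignment 8
72 − 64 = 8

8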